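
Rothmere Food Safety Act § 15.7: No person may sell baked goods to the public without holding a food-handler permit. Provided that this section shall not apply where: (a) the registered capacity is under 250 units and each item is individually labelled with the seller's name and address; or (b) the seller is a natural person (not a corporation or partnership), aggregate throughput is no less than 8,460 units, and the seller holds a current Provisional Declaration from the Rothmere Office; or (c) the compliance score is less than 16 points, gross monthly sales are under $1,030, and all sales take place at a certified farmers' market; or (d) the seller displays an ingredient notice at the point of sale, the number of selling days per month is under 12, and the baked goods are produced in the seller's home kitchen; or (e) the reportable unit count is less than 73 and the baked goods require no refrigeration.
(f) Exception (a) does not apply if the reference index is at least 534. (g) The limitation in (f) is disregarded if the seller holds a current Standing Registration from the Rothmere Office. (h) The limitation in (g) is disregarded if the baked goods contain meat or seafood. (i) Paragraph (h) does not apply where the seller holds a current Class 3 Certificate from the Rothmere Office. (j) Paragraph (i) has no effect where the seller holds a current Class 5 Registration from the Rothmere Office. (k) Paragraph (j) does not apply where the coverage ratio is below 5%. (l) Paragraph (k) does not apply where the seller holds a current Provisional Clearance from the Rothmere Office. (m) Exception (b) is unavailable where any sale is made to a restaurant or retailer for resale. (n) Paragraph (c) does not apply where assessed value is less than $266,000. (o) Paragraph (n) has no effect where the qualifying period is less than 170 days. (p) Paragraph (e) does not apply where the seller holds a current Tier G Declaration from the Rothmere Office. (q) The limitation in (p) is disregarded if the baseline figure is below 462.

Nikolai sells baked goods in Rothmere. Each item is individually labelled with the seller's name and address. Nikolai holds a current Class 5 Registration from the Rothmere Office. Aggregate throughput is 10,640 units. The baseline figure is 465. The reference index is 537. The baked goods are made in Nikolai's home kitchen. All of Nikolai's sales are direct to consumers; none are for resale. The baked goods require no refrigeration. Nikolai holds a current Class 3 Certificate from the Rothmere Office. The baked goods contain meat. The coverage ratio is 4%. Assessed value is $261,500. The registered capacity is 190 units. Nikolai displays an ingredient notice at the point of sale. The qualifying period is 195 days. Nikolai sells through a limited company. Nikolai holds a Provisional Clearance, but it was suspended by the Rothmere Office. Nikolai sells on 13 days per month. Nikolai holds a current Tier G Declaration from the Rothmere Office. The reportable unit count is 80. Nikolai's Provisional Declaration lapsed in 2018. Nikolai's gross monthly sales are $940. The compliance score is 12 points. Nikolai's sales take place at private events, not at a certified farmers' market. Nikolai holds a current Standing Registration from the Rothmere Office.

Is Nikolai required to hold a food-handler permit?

No — exception (a) applies; Nikolai is not required to hold a food-handler permit.

All of (a)'s requirements are met (the registered capacity is 190 units, under the 250 units limit; items are individually labelled). Under paragraphs (f)–(l): (f) applies (the reference index is 537, meeting the 534 threshold), but is itself disapplied by (g): (g) operates against (f): a current Standing Registration is held. (h) operates (the baked goods contain meat), but is displaced by (i): (i) operates against (h): a current Class 3 Certificate is held. (j) would limit (i) — a current Class 5 Registration is held — but (k) sets (j) aside: (k) is triggered — the coverage ratio is 4%, below the 5% limit. (l) is not triggered (the Provisional Clearance is not current), so (k) stands. (a) remains available.
Exception (b) fails — the seller operates through a limited company.
Exception (c) fails — sales are at private events, not a certified farmers' market.
Exception (d) fails — the number of selling days per month is 13, not under 12.
Exception (e) does not apply: the reportable unit count is 80, not less than 73.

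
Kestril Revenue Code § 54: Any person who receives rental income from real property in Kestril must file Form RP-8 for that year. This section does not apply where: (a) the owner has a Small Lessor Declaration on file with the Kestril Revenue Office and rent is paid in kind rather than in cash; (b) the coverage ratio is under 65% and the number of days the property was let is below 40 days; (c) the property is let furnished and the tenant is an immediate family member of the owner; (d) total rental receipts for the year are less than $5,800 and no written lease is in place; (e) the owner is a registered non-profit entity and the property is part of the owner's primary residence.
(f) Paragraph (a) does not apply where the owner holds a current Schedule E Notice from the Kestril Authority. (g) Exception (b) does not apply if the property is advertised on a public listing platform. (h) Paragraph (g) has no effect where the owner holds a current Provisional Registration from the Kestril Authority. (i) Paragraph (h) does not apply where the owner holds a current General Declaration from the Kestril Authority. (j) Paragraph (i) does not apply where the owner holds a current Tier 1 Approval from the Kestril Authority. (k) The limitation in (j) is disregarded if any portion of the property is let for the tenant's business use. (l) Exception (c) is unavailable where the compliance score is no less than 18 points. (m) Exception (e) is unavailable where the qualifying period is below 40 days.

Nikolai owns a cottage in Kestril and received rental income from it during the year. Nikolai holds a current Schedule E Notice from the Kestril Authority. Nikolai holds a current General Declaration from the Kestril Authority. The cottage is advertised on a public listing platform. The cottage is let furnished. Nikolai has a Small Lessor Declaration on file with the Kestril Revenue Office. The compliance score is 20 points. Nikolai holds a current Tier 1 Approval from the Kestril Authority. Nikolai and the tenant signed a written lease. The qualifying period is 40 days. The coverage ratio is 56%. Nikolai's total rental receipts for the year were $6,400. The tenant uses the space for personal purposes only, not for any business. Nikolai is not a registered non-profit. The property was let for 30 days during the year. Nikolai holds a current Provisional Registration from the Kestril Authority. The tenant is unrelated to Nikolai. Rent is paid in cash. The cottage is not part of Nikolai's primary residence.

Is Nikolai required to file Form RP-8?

No — exception (b) applies; Nikolai is not required to file Form RP-8.

Exception (a) fails — rent is paid in cash.
Exception (b)'s conditions are all satisfied: the coverage ratio is 56%, under the 65% limit; the number of days the property was let is 30 days, below the 40 days limit. As to paragraphs (g)–(k): (g) is triggered (the property is publicly advertised), but is overridden by (h): (h) operates against (g): a current Provisional Registration is held. (i) applies (a current General Declaration is held), but is overridden by (j): (j) operates against (i): a current Tier 1 Approval is held. (k) is inapplicable (the space is used for personal purposes only), so (j) stands. So (b) applies.
Exception (c) fails — the tenant is unrelated to the owner.
Exception (d) fails — total rental receipts for the year are $6,400, not less than $5,800.
Exception (e) requires that the owner is a registered non-profit entity; but Nikolai is not a registered non-profit, so (e) is unavailable.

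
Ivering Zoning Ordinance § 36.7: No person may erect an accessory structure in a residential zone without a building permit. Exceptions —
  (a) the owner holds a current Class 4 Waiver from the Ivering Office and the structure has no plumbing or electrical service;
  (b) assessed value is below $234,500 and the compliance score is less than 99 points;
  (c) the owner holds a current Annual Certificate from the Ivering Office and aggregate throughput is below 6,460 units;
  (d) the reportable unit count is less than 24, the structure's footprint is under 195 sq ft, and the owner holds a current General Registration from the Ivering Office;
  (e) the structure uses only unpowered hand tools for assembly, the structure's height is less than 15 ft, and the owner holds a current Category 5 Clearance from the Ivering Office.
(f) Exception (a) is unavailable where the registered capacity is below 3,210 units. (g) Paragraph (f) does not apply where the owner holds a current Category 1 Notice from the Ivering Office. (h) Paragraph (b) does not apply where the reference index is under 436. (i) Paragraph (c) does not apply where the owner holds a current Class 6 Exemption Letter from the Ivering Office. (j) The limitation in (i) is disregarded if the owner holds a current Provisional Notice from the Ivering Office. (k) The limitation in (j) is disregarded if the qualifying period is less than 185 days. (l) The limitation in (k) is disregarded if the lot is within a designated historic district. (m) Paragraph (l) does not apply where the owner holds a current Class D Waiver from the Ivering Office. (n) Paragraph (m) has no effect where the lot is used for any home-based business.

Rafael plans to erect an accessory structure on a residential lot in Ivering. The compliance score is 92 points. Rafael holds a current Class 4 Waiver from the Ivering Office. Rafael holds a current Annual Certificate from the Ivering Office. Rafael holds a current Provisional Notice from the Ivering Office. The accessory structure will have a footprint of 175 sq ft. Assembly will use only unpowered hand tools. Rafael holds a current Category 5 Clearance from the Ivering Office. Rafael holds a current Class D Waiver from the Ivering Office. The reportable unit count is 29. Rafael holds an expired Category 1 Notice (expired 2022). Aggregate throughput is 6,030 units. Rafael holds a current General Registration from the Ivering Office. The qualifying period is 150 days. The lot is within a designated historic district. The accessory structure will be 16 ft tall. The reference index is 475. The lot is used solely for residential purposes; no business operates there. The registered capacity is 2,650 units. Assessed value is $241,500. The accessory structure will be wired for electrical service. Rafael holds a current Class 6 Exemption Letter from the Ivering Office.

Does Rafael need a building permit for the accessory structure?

Exception (a) fails — electrical service is planned.
Exception (b) requires that assessed value is below $234,500; but assessed value is $241,500, not below $234,500, so (b) is unavailable.
Exception (c)'s conditions are all satisfied: a current Annual Certificate is held; aggregate throughput is 6,030 units, below the 6,460 units limit. However, paragraphs (i)–(n) must be considered: (i) applies — a current Class 6 Exemption Letter is held. (j) would limit (i) — a current Provisional Notice is held — but (k) sets (j) aside: (k) operates against (j): the qualifying period is 150 days, less than the 185 days limit. (l) applies (the lot is in a historic district), but is overridden by (m): (m) operates against (l): a current Class D Waiver is held. (n), which would lift (m), is not triggered — the lot is solely residential. So (c) is unavailable.
Exception (d) requires that the reportable unit count is less than 24; but the reportable unit count is 29, not less than 24, so (d) is unavailable.
Exception (e) fails — the structure's height is 16 ft, not less than 15 ft.
None of the exceptions is available; § 36.7 applies in full.

Yes — Rafael must obtain a building permit.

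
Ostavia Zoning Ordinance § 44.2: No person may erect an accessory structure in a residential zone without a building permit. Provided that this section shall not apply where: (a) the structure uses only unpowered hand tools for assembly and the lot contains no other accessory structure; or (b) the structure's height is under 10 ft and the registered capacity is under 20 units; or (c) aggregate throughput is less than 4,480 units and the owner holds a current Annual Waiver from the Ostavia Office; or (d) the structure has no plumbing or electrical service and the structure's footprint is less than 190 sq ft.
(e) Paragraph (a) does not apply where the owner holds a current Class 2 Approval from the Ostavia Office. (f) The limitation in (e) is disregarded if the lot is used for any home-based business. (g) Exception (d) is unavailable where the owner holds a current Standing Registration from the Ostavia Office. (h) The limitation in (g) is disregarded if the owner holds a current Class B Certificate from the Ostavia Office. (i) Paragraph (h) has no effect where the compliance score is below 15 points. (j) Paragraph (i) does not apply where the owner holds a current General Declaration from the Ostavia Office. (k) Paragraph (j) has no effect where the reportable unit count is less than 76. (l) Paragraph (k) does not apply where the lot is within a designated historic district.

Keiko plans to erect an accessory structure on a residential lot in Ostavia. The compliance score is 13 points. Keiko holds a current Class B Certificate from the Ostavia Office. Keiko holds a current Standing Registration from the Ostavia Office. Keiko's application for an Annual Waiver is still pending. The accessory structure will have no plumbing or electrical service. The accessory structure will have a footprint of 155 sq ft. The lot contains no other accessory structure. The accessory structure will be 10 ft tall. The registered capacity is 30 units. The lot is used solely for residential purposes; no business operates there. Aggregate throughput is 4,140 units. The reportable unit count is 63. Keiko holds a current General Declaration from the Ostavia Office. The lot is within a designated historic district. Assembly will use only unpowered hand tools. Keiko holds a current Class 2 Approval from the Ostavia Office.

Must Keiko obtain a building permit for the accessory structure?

No — exception (d) applies; Keiko does not need a building permit.

Exception (a)'s conditions are all satisfied: assembly uses only hand tools; the lot has no other accessory structure. However, paragraphs (e)–(f) must be considered: (e) operates against (a): a current Class 2 Approval is held. (f) does not operate here (the lot is solely residential), so (e) stands. (a) is therefore removed.
Exception (b) fails — the structure's height is 10 ft, not under 10 ft.
Exception (c) does not apply: the Annual Waiver is not current.
Exception (d): there is no plumbing or electrical service; the structure's footprint is 155 sq ft, less than the 190 sq ft limit — every condition holds. Considering the limiting provisions: (g) would limit (d) — a current Standing Registration is held — but (h) sets (g) aside: (h) operates against (g): a current Class B Certificate is held. (i) would limit (h) — the compliance score is 13 points, below the 15 points limit — but (j) sets (i) aside: (j) operates against (i): a current General Declaration is held. (k) is triggered (the reportable unit count is 63, less than the 76 limit), but is itself disapplied by (l): (l) operates against (k): the lot is in a historic district. Exception (d) stands.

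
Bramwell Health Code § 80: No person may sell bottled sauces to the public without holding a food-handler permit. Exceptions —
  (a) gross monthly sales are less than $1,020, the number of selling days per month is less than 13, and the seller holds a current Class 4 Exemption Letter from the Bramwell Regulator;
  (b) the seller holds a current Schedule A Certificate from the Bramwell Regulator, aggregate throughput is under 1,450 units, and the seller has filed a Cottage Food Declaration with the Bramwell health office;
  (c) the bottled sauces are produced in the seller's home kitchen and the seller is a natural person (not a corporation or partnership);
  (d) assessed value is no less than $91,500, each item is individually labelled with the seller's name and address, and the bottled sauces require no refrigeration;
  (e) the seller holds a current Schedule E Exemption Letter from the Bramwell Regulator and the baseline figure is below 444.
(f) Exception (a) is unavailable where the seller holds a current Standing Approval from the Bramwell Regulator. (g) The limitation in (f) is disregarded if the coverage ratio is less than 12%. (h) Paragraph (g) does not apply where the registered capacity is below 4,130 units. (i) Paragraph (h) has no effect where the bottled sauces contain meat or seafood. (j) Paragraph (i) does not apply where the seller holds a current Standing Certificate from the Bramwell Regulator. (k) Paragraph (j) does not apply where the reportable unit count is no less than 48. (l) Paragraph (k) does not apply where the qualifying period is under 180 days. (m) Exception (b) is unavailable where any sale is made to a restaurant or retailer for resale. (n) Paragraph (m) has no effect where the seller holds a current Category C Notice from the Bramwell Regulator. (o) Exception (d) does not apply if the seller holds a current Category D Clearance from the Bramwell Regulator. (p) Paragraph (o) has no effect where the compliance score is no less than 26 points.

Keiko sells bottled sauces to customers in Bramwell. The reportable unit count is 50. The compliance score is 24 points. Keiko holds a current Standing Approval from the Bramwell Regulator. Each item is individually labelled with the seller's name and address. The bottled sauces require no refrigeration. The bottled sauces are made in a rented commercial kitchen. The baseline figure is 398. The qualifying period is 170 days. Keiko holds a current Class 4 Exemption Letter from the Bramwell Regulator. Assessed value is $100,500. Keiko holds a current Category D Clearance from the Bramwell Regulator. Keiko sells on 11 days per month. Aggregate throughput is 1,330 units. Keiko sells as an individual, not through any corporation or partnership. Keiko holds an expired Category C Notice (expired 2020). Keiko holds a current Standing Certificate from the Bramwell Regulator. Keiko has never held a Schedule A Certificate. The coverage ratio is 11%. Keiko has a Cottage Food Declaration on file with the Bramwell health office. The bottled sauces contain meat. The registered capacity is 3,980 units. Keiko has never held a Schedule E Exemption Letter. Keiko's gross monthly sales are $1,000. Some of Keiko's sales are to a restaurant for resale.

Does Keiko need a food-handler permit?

Exception (a)'s conditions are all satisfied: gross monthly sales are $1,000, less than the $1,020 limit; the number of selling days per month is 11, less than the 13 limit; a current Class 4 Exemption Letter is held. However, paragraphs (f)–(l) must be considered: (f) is triggered — a current Standing Approval is held. (g) is triggered (the coverage ratio is 11%, less than the 12% limit), but yields to (h): (h) operates against (g): the registered capacity is 3,980 units, below the 4,130 units limit. (i) would limit (h) — the bottled sauces contain meat — but (j) sets (i) aside: (j) applies — a current Standing Certificate is held. (k) would limit (j) — the reportable unit count is 50, meeting the 48 threshold — but (l) sets (k) aside: (l) applies — the qualifying period is 170 days, under the 180 days limit. (a) is therefore removed.
Exception (b) does not apply: the Schedule A Certificate is not current.
Exception (c) fails — the bottled sauces are made in a commercial kitchen, not a home kitchen.
Exception (d)'s conditions are all satisfied: assessed value is $100,500, meeting the $91,500 threshold; items are individually labelled; the bottled sauces are shelf-stable. However, paragraphs (o)–(p) must be considered: (o) is triggered — a current Category D Clearance is held. (p) does not operate here (the compliance score is 24 points, short of 26 points), so (o) stands. Exception (d) does not apply.
Exception (e) requires that the seller holds a current Schedule E Exemption Letter from the Bramwell Regulator; but the Schedule E Exemption Letter is not current, so (e) is unavailable.
Every exception is unavailable, so the rule governs.

Yes — Keiko must hold a food-handler permit.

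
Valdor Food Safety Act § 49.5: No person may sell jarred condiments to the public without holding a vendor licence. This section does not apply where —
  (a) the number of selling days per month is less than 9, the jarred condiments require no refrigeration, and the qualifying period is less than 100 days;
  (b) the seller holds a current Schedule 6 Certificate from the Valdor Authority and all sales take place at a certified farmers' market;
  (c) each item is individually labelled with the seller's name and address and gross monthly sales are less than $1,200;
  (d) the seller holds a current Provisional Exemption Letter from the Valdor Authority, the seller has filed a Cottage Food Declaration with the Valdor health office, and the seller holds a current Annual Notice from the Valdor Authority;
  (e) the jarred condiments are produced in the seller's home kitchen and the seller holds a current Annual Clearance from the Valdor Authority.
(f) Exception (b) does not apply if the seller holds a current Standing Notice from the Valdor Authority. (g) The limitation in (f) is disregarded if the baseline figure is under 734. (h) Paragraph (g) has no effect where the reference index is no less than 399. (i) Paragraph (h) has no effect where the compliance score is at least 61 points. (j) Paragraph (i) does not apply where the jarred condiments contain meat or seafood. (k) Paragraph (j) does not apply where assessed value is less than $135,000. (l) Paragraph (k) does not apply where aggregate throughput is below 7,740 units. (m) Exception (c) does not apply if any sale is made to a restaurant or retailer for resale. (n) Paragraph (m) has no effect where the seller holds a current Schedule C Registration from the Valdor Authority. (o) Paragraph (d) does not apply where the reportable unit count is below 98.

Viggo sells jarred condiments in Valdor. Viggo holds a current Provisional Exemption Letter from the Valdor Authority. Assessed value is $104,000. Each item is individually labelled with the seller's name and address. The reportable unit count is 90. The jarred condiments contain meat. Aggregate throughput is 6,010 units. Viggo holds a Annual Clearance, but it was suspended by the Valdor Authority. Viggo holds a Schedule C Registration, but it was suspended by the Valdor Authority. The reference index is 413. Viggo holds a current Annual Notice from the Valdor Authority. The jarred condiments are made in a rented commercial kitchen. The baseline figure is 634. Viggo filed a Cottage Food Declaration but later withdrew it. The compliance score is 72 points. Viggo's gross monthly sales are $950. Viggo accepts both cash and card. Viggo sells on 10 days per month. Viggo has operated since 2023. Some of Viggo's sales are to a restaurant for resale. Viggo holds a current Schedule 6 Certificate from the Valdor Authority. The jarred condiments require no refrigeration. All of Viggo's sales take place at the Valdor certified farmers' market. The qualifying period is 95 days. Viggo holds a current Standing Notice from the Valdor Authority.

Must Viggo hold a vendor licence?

Yes — Viggo must hold a vendor licence.

Exception (a) fails — the number of selling days per month is 10, not less than 9.
Exception (b)'s conditions are all satisfied: a current Schedule 6 Certificate is held; all sales are at a certified farmers' market. However, paragraphs (f)–(l) must be considered: (f) is triggered — a current Standing Notice is held. (g) would limit (f) — the baseline figure is 634, under the 734 limit — but (h) sets (g) aside: (h) operates against (g): the reference index is 413, meeting the 399 threshold. (i) would limit (h) — the compliance score is 72 points, meeting the 61 points threshold — but (j) sets (i) aside: (j) operates against (i): the jarred condiments contain meat. (k) would limit (j) — assessed value is $104,000, less than the $135,000 limit — but (l) sets (k) aside: (l) operates against (k): aggregate throughput is 6,010 units, below the 7,740 units limit. Exception (b) does not apply.
Exception (c) is satisfied on its face — items are individually labelled; gross monthly sales are $950, less than the $1,200 limit. But: (m) operates against (c): some sales are to a restaurant for resale. (n), which would lift (m), is not triggered — there is no Schedule C Registration in force. (c) is therefore removed.
Exception (d) does not apply: the Cottage Food Declaration was withdrawn.
Exception (e) requires that the jarred condiments are produced in the seller's home kitchen; but the jarred condiments are made in a commercial kitchen, not a home kitchen, so (e) is unavailable.
No exception applies. The general rule governs.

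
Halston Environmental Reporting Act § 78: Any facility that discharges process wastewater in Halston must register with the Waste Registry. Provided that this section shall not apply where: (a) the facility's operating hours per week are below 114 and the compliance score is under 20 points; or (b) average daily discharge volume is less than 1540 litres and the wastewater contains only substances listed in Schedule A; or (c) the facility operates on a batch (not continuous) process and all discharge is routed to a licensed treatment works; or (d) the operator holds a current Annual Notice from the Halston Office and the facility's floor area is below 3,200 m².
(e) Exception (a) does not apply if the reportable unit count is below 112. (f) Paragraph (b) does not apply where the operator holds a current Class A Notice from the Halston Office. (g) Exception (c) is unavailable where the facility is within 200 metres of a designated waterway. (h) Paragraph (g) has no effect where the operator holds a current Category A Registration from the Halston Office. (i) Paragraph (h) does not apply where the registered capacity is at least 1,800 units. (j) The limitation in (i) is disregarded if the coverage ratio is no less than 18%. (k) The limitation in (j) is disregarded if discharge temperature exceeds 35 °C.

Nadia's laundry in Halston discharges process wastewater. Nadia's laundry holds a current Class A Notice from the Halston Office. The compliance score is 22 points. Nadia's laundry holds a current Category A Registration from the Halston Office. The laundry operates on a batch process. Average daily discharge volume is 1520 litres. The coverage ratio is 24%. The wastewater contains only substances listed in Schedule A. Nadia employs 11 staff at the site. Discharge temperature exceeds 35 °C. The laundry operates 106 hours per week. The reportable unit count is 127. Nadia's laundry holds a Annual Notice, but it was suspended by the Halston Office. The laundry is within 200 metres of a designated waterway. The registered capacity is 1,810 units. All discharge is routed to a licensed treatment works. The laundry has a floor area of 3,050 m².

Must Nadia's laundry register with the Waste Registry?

Exception (a) fails — the compliance score is 22 points, not under 20 points.
Exception (b): average daily discharge volume is 1520 litres, less than the 1540 litres limit; the wastewater is Schedule-A-only — every condition holds. Turning to paragraph (f): (f) operates against (b): a current Class A Notice is held. (b) is therefore removed.
Exception (c): the facility operates on a batch process; discharge is routed to a licensed treatment works — every condition holds. However, paragraphs (g)–(k) must be considered: (g) operates against (c): the laundry is within 200 m of a designated waterway. (h) would limit (g) — a current Category A Registration is held — but (i) sets (h) aside: (i) operates against (h): the registered capacity is 1,810 units, meeting the 1,800 units threshold. (j) would limit (i) — the coverage ratio is 24%, meeting the 18% threshold — but (k) sets (j) aside: (k) applies — discharge temperature exceeds 35 °C. Exception (c) does not apply.
Exception (d) fails — no current Annual Notice is held.
No exception is made out. Nadia's laundry falls within the general rule.

Yes — Nadia's laundry must register with the Waste Registry.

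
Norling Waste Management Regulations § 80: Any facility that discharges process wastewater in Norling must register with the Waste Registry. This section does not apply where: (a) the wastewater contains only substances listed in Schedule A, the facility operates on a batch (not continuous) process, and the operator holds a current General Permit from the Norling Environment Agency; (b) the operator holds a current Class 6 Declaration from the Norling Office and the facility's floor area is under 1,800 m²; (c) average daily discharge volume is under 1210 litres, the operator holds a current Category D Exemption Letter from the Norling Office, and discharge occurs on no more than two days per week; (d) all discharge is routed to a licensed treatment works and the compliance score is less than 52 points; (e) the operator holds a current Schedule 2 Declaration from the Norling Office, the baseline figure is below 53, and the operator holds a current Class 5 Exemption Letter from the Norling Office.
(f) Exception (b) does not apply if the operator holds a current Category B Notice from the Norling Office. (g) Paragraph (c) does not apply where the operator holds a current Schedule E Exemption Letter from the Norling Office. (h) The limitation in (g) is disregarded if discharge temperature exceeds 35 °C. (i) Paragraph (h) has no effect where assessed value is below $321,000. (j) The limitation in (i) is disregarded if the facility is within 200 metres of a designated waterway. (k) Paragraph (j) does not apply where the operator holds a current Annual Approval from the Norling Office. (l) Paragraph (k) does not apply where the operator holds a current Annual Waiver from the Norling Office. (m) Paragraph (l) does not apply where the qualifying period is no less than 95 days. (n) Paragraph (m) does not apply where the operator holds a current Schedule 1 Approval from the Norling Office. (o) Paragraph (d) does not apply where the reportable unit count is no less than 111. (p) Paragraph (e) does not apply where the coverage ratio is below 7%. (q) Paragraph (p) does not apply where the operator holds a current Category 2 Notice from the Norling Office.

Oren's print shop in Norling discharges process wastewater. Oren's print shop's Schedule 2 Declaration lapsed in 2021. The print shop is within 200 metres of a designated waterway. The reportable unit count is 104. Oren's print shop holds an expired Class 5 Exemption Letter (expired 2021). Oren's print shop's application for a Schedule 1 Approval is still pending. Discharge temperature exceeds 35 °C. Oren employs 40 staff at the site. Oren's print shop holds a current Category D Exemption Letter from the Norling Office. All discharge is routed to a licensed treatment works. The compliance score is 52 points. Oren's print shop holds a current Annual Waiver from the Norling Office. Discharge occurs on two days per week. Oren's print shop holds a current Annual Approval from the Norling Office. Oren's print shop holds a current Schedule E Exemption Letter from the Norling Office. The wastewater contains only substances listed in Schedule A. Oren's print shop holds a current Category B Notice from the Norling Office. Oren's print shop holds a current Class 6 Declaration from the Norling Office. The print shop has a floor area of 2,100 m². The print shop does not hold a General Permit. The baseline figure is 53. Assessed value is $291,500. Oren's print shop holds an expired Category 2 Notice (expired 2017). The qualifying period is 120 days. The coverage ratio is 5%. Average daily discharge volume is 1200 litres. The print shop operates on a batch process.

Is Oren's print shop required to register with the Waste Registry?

Yes — Oren's print shop must register with the Waste Registry.

Exception (a) does not apply: no General Permit is held.
Exception (b) fails — the facility's floor area is 2,100 m², not under 1,800 m².
Exception (c) is satisfied on its face — average daily discharge volume is 1200 litres, under the 1210 litres limit; a current Category D Exemption Letter is held; discharge occurs on no more than two days per week. However, paragraphs (g)–(n) must be considered: (g) is engaged — a current Schedule E Exemption Letter is held. (h) would limit (g) — discharge temperature exceeds 35 °C — but (i) sets (h) aside: (i) operates against (h): assessed value is $291,500, below the $321,000 limit. (j) is triggered (the print shop is within 200 m of a designated waterway), but yields to (k): (k) operates against (j): a current Annual Approval is held. (l) would limit (k) — a current Annual Waiver is held — but (m) sets (l) aside: (m) operates against (l): the qualifying period is 120 days, meeting the 95 days threshold. (n) is inapplicable (there is no Schedule 1 Approval in force), so (m) stands. Exception (c) does not apply.
Exception (d) requires that the compliance score is less than 52 points; but the compliance score is 52 points, not less than 52 points, so (d) is unavailable.
Exception (e) requires that the operator holds a current Schedule 2 Declaration from the Norling Office; but the Schedule 2 Declaration is not current, so (e) is unavailable.
No exception displaces § 80.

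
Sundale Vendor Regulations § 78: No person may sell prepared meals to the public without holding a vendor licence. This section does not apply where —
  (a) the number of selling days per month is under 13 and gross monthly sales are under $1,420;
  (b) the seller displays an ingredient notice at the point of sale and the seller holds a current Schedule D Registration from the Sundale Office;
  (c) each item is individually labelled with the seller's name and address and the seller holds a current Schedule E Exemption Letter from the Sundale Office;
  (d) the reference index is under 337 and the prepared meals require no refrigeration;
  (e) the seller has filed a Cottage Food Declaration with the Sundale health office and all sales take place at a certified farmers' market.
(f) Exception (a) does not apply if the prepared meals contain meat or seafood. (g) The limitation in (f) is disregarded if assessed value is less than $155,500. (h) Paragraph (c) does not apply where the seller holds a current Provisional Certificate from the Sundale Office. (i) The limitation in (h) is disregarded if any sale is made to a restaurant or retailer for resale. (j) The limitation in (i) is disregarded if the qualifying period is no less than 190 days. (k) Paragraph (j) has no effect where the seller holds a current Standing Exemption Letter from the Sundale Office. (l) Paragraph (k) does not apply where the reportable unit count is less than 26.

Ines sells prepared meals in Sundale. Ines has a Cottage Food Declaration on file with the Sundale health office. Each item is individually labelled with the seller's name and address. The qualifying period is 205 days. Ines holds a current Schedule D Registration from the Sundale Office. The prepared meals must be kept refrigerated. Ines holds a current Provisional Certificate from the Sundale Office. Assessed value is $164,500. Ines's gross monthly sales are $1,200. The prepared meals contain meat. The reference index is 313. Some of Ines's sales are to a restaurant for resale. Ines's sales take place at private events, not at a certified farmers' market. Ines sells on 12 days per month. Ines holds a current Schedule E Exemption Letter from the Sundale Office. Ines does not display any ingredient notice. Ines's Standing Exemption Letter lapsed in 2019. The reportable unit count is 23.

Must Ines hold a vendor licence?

Yes — Ines must hold a vendor licence.

Exception (a) is satisfied on its face — the number of selling days per month is 12, under the 13 limit; gross monthly sales are $1,200, under the $1,420 limit. But: (f) operates against (a): the prepared meals contain meat. (g), which would lift (f), is inapplicable — assessed value is $164,500, not less than $155,500. So (a) is unavailable.
Exception (b) does not apply: no ingredient notice is displayed.
Exception (c) is satisfied on its face — items are individually labelled; a current Schedule E Exemption Letter is held. However, paragraphs (h)–(l) must be considered: (h) applies — a current Provisional Certificate is held. (i) is triggered (some sales are to a restaurant for resale), but is displaced by (j): (j) is triggered — the qualifying period is 205 days, meeting the 190 days threshold. (k) is inapplicable (the Standing Exemption Letter is not current), so (j) stands. Exception (c) does not apply.
Exception (d) fails — the prepared meals require refrigeration.
Exception (e) does not apply: sales are at private events, not a certified farmers' market.
No exception is made out. Ines falls within the general rule.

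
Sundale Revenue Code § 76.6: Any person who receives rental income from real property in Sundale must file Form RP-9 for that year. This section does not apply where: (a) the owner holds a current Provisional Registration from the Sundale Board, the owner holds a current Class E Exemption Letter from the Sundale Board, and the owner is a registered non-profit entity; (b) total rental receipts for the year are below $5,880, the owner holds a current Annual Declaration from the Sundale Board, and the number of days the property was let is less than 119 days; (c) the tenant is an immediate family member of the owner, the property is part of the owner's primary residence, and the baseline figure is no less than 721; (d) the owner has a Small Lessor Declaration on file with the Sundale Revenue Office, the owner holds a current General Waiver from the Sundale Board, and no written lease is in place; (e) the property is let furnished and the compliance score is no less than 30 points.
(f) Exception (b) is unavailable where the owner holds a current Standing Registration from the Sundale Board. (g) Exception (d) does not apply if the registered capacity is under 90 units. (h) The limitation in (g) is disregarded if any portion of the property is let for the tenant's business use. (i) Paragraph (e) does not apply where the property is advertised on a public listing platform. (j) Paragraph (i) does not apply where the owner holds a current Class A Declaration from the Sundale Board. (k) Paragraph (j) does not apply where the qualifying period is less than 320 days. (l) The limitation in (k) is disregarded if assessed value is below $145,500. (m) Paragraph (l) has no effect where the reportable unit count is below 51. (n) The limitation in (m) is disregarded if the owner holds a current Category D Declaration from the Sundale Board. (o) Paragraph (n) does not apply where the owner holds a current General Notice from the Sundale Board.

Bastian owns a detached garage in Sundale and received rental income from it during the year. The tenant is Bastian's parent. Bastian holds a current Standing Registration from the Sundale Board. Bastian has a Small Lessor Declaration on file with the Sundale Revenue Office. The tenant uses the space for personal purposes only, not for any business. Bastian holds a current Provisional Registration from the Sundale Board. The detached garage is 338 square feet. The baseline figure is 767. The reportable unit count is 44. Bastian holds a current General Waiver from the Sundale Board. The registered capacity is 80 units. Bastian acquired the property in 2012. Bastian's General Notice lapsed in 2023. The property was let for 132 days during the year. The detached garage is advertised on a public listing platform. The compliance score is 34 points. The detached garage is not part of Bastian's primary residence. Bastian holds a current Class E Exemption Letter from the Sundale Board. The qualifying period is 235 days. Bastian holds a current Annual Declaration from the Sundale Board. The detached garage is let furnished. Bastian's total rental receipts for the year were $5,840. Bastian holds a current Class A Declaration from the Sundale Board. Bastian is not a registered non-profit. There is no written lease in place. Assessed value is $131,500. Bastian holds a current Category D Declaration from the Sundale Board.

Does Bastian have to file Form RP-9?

No — exception (e) applies; Bastian is not required to file Form RP-9.

Exception (a) fails — Bastian is not a registered non-profit.
Exception (b) fails — the number of days the property was let is 132 days, not less than 119 days.
Exception (c) fails — the detached garage is not part of the primary residence.
All of (d)'s requirements are met (a Small Lessor Declaration is on file; a current General Waiver is held; there is no written lease). But applying paragraphs (g)–(h): (g) is triggered — the registered capacity is 80 units, under the 90 units limit. (h) is not engaged (the space is used for personal purposes only), so (g) stands. Exception (d) does not apply.
Exception (e)'s conditions are all satisfied: the property is let furnished; the compliance score is 34 points, meeting the 30 points threshold. As to paragraphs (i)–(o): (i) would limit (e) — the property is publicly advertised — but (j) sets (i) aside: (j) is engaged — a current Class A Declaration is held. (k) would limit (j) — the qualifying period is 235 days, less than the 320 days limit — but (l) sets (k) aside: (l) operates against (k): assessed value is $131,500, below the $145,500 limit. (m) operates (the reportable unit count is 44, below the 51 limit), but is overridden by (n): (n) is engaged — a current Category D Declaration is held. (o), which would lift (n), is not engaged — there is no General Notice in force. (e) remains available.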